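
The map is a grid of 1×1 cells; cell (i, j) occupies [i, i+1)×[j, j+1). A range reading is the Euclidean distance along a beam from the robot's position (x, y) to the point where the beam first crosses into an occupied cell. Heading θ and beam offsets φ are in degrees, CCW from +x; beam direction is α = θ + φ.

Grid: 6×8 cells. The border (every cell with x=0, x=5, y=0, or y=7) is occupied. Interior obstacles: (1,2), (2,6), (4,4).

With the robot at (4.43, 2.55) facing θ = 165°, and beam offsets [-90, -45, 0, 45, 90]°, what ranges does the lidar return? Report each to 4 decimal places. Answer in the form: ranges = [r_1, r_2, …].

beam 1: φ=-90°, α=75°
  direction (0.2588, 0.9659); cell (4,2); t to first gridline: x 2.2023, y 0.4659 (then +3.8637 / +1.0353)
    (4,3) via y @ 0.4659
    (4,4) via y @ 1.5012  # hit
  → r_1 = 1.5012
beam 2: φ=-45°, α=120°
  direction (-0.5000, 0.8660); cell (4,2); t to first gridline: x 0.8600, y 0.5196 (then +2.0000 / +1.1547)
    (4,3) via y @ 0.5196
    (3,3) via x @ 0.8600
    (3,4) via y @ 1.6743
    (3,5) via y @ 2.8290
    (2,5) via x @ 2.8600
    (2,6) via y @ 3.9837  # hit
  → r_2 = 3.9837
beam 3: φ=0°, α=165°
  direction (-0.9659, 0.2588); cell (4,2); t to first gridline: x 0.4452, y 1.7387 (then +1.0353 / +3.8637)
    (3,2) via x @ 0.4452
    (2,2) via x @ 1.4804
    (2,3) via y @ 1.7387
    (1,3) via x @ 2.5157
    (0,3) via x @ 3.5510  # hit
  → r_3 = 3.5510
beam 4: φ=45°, α=210°
  direction (-0.8660, -0.5000); cell (4,2); t to first gridline: x 0.4965, y 1.1000 (then +1.1547 / +2.0000)
    (3,2) via x @ 0.4965
    (3,1) via y @ 1.1000
    (2,1) via x @ 1.6512
    (1,1) via x @ 2.8059
    (1,0) via y @ 3.1000  # hit
  → r_4 = 3.1000
beam 5: φ=90°, α=255°
  direction (-0.2588, -0.9659); cell (4,2); t to first gridline: x 1.6614, y 0.5694 (then +3.8637 / +1.0353)
    (4,1) via y @ 0.5694
    (4,0) via y @ 1.6047  # hit
  → r_5 = 1.6047

ranges = [1.5012, 3.9837, 3.5510, 3.1000, 1.6047]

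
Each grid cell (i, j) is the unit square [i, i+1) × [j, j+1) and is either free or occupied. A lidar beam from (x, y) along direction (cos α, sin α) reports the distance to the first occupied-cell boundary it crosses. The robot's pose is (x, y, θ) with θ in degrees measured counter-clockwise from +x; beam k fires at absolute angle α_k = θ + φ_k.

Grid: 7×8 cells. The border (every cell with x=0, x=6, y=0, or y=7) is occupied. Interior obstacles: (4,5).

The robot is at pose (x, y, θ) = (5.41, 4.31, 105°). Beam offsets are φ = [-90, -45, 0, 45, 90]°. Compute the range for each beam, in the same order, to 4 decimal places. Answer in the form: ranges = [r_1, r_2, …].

ranges = [0.6108, 1.1800, 1.5841, 1.3800, 4.5656]

beam 1: φ=-90°, α=15°
  d=(0.9659,0.2588)  start (5,4)  tX=0.6108 tY=2.6660  stride 1/|dx|=1.0353 1/|dy|=3.8637
    cross x-line → (6,4), t=0.6108 (wall)
  → r_1 = 0.6108
beam 2: φ=-45°, α=60°
  d=(0.5000,0.8660)  start (5,4)  tX=1.1800 tY=0.7967  stride 1/|dx|=2.0000 1/|dy|=1.1547
    cross y-line → (5,5), t=0.7967
    cross x-line → (6,5), t=1.1800 (wall)
  → r_2 = 1.1800
beam 3: φ=0°, α=105°
  d=(-0.2588,0.9659)  start (5,4)  tX=1.5841 tY=0.7143  stride 1/|dx|=3.8637 1/|dy|=1.0353
    cross y-line → (5,5), t=0.7143
    cross x-line → (4,5), t=1.5841 (wall)
  → r_3 = 1.5841
beam 4: φ=45°, α=150°
  d=(-0.8660,0.5000)  start (5,4)  tX=0.4734 tY=1.3800  stride 1/|dx|=1.1547 1/|dy|=2.0000
    cross x-line → (4,4), t=0.4734
    cross y-line → (4,5), t=1.3800 (wall)
  → r_4 = 1.3800
beam 5: φ=90°, α=195°
  d=(-0.9659,-0.2588)  start (5,4)  tX=0.4245 tY=1.1977  stride 1/|dx|=1.0353 1/|dy|=3.8637
    cross x-line → (4,4), t=0.4245
    cross y-line → (4,3), t=1.1977
    cross x-line → (3,3), t=1.4597
    cross x-line → (2,3), t=2.4950
    cross x-line → (1,3), t=3.5303
    cross x-line → (0,3), t=4.5656 (wall)
  → r_5 = 4.5656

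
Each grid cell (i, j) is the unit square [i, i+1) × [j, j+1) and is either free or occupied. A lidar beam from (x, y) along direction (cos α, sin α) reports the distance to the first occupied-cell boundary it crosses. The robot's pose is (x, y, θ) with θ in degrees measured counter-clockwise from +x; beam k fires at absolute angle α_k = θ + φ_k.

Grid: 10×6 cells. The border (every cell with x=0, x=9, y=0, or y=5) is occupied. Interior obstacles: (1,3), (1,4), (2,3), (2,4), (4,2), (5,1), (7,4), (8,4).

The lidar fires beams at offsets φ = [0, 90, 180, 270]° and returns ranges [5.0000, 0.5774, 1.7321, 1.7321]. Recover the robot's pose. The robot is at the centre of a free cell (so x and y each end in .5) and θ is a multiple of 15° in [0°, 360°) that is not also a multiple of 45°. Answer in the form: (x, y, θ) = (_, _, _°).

(x, y, θ) = (2.5, 2.5, 30°)

Candidates: 24 free-cell centres × 16 headings = 384 poses. Raycast each; keep the one whose scan matches to 4 dp.
  (2.5, 2.5, 120°): beam 1 = 0.5774 ≠ 5.0000 ✗
  (2.5, 2.5, 255°): beam 1 = 1.5529 ≠ 5.0000 ✗
  (2.5, 1.5, 165°): beam 1 = 1.5529 ≠ 5.0000 ✗
  (1.5, 2.5, 15°): beam 1 = 5.7956 ≠ 5.0000 ✗
  …
  (2.5, 2.5, 30°): r_1=5.0000, r_2=0.5774, r_3=1.7321, r_4=1.7321 — all match ✓
Unique over the lattice → pose = (2.5, 2.5, 30°).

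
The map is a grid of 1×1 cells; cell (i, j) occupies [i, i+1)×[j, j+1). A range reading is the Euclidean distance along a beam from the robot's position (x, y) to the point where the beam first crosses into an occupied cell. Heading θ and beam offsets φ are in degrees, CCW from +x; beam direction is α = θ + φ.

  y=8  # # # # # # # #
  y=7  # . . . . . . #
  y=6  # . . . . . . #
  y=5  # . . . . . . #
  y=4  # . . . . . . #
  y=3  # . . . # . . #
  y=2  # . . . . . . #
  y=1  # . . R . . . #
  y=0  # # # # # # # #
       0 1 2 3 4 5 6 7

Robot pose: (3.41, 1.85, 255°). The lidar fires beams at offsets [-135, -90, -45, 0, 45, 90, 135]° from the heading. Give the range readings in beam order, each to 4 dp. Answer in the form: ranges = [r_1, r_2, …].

beam 1: φ=-135°, α=120°
  direction (-0.5000, 0.8660); cell (3,1); t to first gridline: x 0.8200, y 0.1732 (then +2.0000 / +1.1547)
    (3,2) via y @ 0.1732
    (2,2) via x @ 0.8200
    (2,3) via y @ 1.3279
    (2,4) via y @ 2.4826
    (1,4) via x @ 2.8200
    (1,5) via y @ 3.6373
    (1,6) via y @ 4.7920
    (0,6) via x @ 4.8200  # hit
  → r_1 = 4.8200
beam 2: φ=-90°, α=165°
  direction (-0.9659, 0.2588); cell (3,1); t to first gridline: x 0.4245, y 0.5796 (then +1.0353 / +3.8637)
    (2,1) via x @ 0.4245
    (2,2) via y @ 0.5796
    (1,2) via x @ 1.4597
    (0,2) via x @ 2.4950  # hit
  → r_2 = 2.4950
beam 3: φ=-45°, α=210°
  direction (-0.8660, -0.5000); cell (3,1); t to first gridline: x 0.4734, y 1.7000 (then +1.1547 / +2.0000)
    (2,1) via x @ 0.4734
    (1,1) via x @ 1.6281
    (1,0) via y @ 1.7000  # hit
  → r_3 = 1.7000
beam 4: φ=0°, α=255°
  direction (-0.2588, -0.9659); cell (3,1); t to first gridline: x 1.5841, y 0.8800 (then +3.8637 / +1.0353)
    (3,0) via y @ 0.8800  # hit
  → r_4 = 0.8800
beam 5: φ=45°, α=300°
  direction (0.5000, -0.8660); cell (3,1); t to first gridline: x 1.1800, y 0.9815 (then +2.0000 / +1.1547)
    (3,0) via y @ 0.9815  # hit
  → r_5 = 0.9815
beam 6: φ=90°, α=345°
  direction (0.9659, -0.2588); cell (3,1); t to first gridline: x 0.6108, y 3.2841 (then +1.0353 / +3.8637)
    (4,1) via x @ 0.6108
    (5,1) via x @ 1.6461
    (6,1) via x @ 2.6814
    (6,0) via y @ 3.2841  # hit
  → r_6 = 3.2841
beam 7: φ=135°, α=30°
  direction (0.8660, 0.5000); cell (3,1); t to first gridline: x 0.6813, y 0.3000 (then +1.1547 / +2.0000)
    (3,2) via y @ 0.3000
    (4,2) via x @ 0.6813
    (5,2) via x @ 1.8360
    (5,3) via y @ 2.3000
    (6,3) via x @ 2.9907
    (7,3) via x @ 4.1454  # hit
  → r_7 = 4.1454

ranges = [4.8200, 2.4950, 1.7000, 0.8800, 0.9815, 3.2841, 4.1454]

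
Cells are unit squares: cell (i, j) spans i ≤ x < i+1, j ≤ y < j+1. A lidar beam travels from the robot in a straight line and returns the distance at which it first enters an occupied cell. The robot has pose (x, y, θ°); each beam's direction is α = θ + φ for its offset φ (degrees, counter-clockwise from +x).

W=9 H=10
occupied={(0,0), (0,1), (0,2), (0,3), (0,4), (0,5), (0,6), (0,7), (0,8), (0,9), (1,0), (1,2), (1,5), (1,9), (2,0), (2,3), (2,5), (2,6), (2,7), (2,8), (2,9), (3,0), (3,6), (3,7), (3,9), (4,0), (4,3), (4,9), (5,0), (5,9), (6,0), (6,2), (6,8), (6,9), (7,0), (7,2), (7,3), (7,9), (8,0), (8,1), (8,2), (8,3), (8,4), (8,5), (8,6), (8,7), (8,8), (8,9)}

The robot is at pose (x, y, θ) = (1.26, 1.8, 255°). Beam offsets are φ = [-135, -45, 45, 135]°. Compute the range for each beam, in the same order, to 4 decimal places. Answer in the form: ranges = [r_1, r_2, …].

ranges = [0.2309, 0.3002, 0.9238, 0.4000]

beam 1: φ=-135°, α=120°
  dir = (cos 120°, sin 120°) = (-0.5000, 0.8660); from cell (1,1)
  next x-line at t=0.5200, next y-line at t=0.2309; Δt_x=2.0000, Δt_y=1.1547
    y: enter (1,2) at t=0.2309 ← occupied
  → r_1 = 0.2309
beam 2: φ=-45°, α=210°
  dir = (cos 210°, sin 210°) = (-0.8660, -0.5000); from cell (1,1)
  next x-line at t=0.3002, next y-line at t=1.6000; Δt_x=1.1547, Δt_y=2.0000
    x: enter (0,1) at t=0.3002 ← occupied
  → r_2 = 0.3002
beam 3: φ=45°, α=300°
  dir = (cos 300°, sin 300°) = (0.5000, -0.8660); from cell (1,1)
  next x-line at t=1.4800, next y-line at t=0.9238; Δt_x=2.0000, Δt_y=1.1547
    y: enter (1,0) at t=0.9238 ← occupied
  → r_3 = 0.9238
beam 4: φ=135°, α=30°
  dir = (cos 30°, sin 30°) = (0.8660, 0.5000); from cell (1,1)
  next x-line at t=0.8545, next y-line at t=0.4000; Δt_x=1.1547, Δt_y=2.0000
    y: enter (1,2) at t=0.4000 ← occupied
  → r_4 = 0.4000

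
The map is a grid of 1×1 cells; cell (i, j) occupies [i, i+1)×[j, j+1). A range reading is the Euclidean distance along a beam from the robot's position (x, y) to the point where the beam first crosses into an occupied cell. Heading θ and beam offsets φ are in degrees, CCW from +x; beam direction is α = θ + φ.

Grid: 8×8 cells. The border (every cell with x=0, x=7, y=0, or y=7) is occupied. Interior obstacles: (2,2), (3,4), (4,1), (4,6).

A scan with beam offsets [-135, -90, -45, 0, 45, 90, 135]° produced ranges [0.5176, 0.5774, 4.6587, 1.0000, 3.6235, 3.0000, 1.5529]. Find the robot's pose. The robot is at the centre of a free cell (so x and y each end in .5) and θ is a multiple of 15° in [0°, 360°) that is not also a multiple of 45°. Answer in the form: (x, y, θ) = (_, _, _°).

Candidates: 32 free-cell centres × 16 headings = 512 poses. Raycast each; keep the one whose scan matches to 4 dp.
  (6.5, 5.5, 60°): beam 1 = 1.9319 ≠ 0.5176 ✗
  (6.5, 1.5, 285°): beam 1 = 6.3509 ≠ 0.5176 ✗
  (2.5, 6.5, 105°): beam 1 = 5.1962 ≠ 0.5176 ✗
  (2.5, 1.5, 195°): beam 1 = 0.5774 ≠ 0.5176 ✗
  (5.5, 1.5, 255°): beam 1 = 3.0000 ≠ 0.5176 ✗
  …
  (2.5, 3.5, 30°): r_1=0.5176, r_2=0.5774, r_3=4.6587, r_4=1.0000, r_5=3.6235, r_6=3.0000, r_7=1.5529 — all match ✓
No second candidate reproduces the full scan.

(x, y, θ) = (2.5, 3.5, 30°)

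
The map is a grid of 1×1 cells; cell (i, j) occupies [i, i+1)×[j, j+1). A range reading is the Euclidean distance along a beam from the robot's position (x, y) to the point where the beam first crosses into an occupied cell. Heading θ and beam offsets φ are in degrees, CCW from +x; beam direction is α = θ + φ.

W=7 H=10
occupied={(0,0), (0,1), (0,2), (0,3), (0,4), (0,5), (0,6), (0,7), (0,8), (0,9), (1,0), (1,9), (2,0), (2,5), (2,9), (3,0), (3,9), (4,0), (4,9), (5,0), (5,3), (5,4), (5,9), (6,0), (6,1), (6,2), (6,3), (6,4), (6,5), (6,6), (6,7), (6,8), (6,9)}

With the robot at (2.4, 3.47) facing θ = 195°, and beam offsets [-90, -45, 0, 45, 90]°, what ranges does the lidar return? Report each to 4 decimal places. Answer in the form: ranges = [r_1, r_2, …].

beam 1: φ=-90°, α=105°
  cosα=-0.2588 sinα=0.9659 | (2,3) | tMaxX 1.5455 tMaxY 0.5487 | tΔX 3.8637 tΔY 1.0353
    t=0.5487 [y] (2,4)
    t=1.5455 [x] (1,4)
    t=1.5840 [y] (1,5)
    t=2.6192 [y] (1,6)
    t=3.6545 [y] (1,7)
    t=4.6898 [y] (1,8)
    t=5.4092 [x] (0,8) — stop
  → r_1 = 5.4092
beam 2: φ=-45°, α=150°
  cosα=-0.8660 sinα=0.5000 | (2,3) | tMaxX 0.4619 tMaxY 1.0600 | tΔX 1.1547 tΔY 2.0000
    t=0.4619 [x] (1,3)
    t=1.0600 [y] (1,4)
    t=1.6166 [x] (0,4) — stop
  → r_2 = 1.6166
beam 3: φ=0°, α=195°
  cosα=-0.9659 sinα=-0.2588 | (2,3) | tMaxX 0.4141 tMaxY 1.8159 | tΔX 1.0353 tΔY 3.8637
    t=0.4141 [x] (1,3)
    t=1.4494 [x] (0,3) — stop
  → r_3 = 1.4494
beam 4: φ=45°, α=240°
  cosα=-0.5000 sinα=-0.8660 | (2,3) | tMaxX 0.8000 tMaxY 0.5427 | tΔX 2.0000 tΔY 1.1547
    t=0.5427 [y] (2,2)
    t=0.8000 [x] (1,2)
    t=1.6974 [y] (1,1)
    t=2.8000 [x] (0,1) — stop
  → r_4 = 2.8000
beam 5: φ=90°, α=285°
  cosα=0.2588 sinα=-0.9659 | (2,3) | tMaxX 2.3182 tMaxY 0.4866 | tΔX 3.8637 tΔY 1.0353
    t=0.4866 [y] (2,2)
    t=1.5219 [y] (2,1)
    t=2.3182 [x] (3,1)
    t=2.5571 [y] (3,0) — stop
  → r_5 = 2.5571

ranges = [5.4092, 1.6166, 1.4494, 2.8000, 2.5571]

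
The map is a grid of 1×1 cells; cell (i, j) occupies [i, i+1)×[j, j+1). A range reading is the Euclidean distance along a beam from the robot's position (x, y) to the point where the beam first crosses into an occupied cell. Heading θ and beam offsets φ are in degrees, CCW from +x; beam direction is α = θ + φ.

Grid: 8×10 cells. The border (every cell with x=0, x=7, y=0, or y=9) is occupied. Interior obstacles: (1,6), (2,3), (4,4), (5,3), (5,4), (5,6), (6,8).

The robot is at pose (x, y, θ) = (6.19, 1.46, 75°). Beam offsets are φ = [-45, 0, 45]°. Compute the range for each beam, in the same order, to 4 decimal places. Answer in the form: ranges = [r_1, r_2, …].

ranges = [0.9353, 3.1296, 1.7782]

beam 1: φ=-45°, α=30°
  direction (0.8660, 0.5000); cell (6,1); t to first gridline: x 0.9353, y 1.0800 (then +1.1547 / +2.0000)
    (7,1) via x @ 0.9353  # hit
  → r_1 = 0.9353
beam 2: φ=0°, α=75°
  direction (0.2588, 0.9659); cell (6,1); t to first gridline: x 3.1296, y 0.5590 (then +3.8637 / +1.0353)
    (6,2) via y @ 0.5590
    (6,3) via y @ 1.5943
    (6,4) via y @ 2.6296
    (7,4) via x @ 3.1296  # hit
  → r_2 = 3.1296
beam 3: φ=45°, α=120°
  direction (-0.5000, 0.8660); cell (6,1); t to first gridline: x 0.3800, y 0.6235 (then +2.0000 / +1.1547)
    (5,1) via x @ 0.3800
    (5,2) via y @ 0.6235
    (5,3) via y @ 1.7782  # hit
  → r_3 = 1.7782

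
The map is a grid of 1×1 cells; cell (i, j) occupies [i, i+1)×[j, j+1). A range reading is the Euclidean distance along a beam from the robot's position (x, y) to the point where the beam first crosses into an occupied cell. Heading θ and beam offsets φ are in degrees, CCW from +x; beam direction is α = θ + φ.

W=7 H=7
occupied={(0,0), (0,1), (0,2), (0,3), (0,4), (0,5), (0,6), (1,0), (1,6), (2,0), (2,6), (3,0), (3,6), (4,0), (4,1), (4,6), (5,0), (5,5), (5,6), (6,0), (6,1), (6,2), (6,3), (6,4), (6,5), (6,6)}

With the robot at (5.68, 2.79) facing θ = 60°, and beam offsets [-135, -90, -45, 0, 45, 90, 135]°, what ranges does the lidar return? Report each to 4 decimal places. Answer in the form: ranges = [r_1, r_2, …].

ranges = [1.2364, 0.3695, 0.3313, 0.6400, 2.2880, 5.4040, 4.8451]

beam 1: φ=-135°, α=285°
  dir = (cos 285°, sin 285°) = (0.2588, -0.9659); from cell (5,2)
  next x-line at t=1.2364, next y-line at t=0.8179; Δt_x=3.8637, Δt_y=1.0353
    y: enter (5,1) at t=0.8179
    x: enter (6,1) at t=1.2364 ← occupied
  → r_1 = 1.2364
beam 2: φ=-90°, α=330°
  dir = (cos 330°, sin 330°) = (0.8660, -0.5000); from cell (5,2)
  next x-line at t=0.3695, next y-line at t=1.5800; Δt_x=1.1547, Δt_y=2.0000
    x: enter (6,2) at t=0.3695 ← occupied
  → r_2 = 0.3695
beam 3: φ=-45°, α=15°
  dir = (cos 15°, sin 15°) = (0.9659, 0.2588); from cell (5,2)
  next x-line at t=0.3313, next y-line at t=0.8114; Δt_x=1.0353, Δt_y=3.8637
    x: enter (6,2) at t=0.3313 ← occupied
  → r_3 = 0.3313
beam 4: φ=0°, α=60°
  dir = (cos 60°, sin 60°) = (0.5000, 0.8660); from cell (5,2)
  next x-line at t=0.6400, next y-line at t=0.2425; Δt_x=2.0000, Δt_y=1.1547
    y: enter (5,3) at t=0.2425
    x: enter (6,3) at t=0.6400 ← occupied
  → r_4 = 0.6400
beam 5: φ=45°, α=105°
  dir = (cos 105°, sin 105°) = (-0.2588, 0.9659); from cell (5,2)
  next x-line at t=2.6273, next y-line at t=0.2174; Δt_x=3.8637, Δt_y=1.0353
    y: enter (5,3) at t=0.2174
    y: enter (5,4) at t=1.2527
    y: enter (5,5) at t=2.2880 ← occupied
  → r_5 = 2.2880
beam 6: φ=90°, α=150°
  dir = (cos 150°, sin 150°) = (-0.8660, 0.5000); from cell (5,2)
  next x-line at t=0.7852, next y-line at t=0.4200; Δt_x=1.1547, Δt_y=2.0000
    y: enter (5,3) at t=0.4200
    x: enter (4,3) at t=0.7852
    x: enter (3,3) at t=1.9399
    y: enter (3,4) at t=2.4200
    x: enter (2,4) at t=3.0946
    x: enter (1,4) at t=4.2493
    y: enter (1,5) at t=4.4200
    x: enter (0,5) at t=5.4040 ← occupied
  → r_6 = 5.4040
beam 7: φ=135°, α=195°
  dir = (cos 195°, sin 195°) = (-0.9659, -0.2588); from cell (5,2)
  next x-line at t=0.7040, next y-line at t=3.0523; Δt_x=1.0353, Δt_y=3.8637
    x: enter (4,2) at t=0.7040
    x: enter (3,2) at t=1.7393
    x: enter (2,2) at t=2.7745
    y: enter (2,1) at t=3.0523
    x: enter (1,1) at t=3.8098
    x: enter (0,1) at t=4.8451 ← occupied
  → r_7 = 4.8451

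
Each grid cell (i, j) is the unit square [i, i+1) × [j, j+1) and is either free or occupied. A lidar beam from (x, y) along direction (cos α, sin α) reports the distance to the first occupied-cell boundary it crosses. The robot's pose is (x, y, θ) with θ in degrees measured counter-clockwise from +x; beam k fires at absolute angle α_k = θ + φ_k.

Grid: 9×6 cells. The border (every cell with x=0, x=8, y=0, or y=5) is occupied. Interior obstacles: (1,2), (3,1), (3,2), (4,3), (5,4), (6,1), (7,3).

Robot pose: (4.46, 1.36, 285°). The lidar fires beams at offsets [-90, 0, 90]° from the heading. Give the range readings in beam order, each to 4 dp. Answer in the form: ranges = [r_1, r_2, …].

beam 1: φ=-90°, α=195°
  cosα=-0.9659 sinα=-0.2588 | (4,1) | tMaxX 0.4762 tMaxY 1.3909 | tΔX 1.0353 tΔY 3.8637
    t=0.4762 [x] (3,1) — stop
  → r_1 = 0.4762
beam 2: φ=0°, α=285°
  cosα=0.2588 sinα=-0.9659 | (4,1) | tMaxX 2.0864 tMaxY 0.3727 | tΔX 3.8637 tΔY 1.0353
    t=0.3727 [y] (4,0) — stop
  → r_2 = 0.3727
beam 3: φ=90°, α=15°
  cosα=0.9659 sinα=0.2588 | (4,1) | tMaxX 0.5590 tMaxY 2.4728 | tΔX 1.0353 tΔY 3.8637
    t=0.5590 [x] (5,1)
    t=1.5943 [x] (6,1) — stop
  → r_3 = 1.5943

ranges = [0.4762, 0.3727, 1.5943]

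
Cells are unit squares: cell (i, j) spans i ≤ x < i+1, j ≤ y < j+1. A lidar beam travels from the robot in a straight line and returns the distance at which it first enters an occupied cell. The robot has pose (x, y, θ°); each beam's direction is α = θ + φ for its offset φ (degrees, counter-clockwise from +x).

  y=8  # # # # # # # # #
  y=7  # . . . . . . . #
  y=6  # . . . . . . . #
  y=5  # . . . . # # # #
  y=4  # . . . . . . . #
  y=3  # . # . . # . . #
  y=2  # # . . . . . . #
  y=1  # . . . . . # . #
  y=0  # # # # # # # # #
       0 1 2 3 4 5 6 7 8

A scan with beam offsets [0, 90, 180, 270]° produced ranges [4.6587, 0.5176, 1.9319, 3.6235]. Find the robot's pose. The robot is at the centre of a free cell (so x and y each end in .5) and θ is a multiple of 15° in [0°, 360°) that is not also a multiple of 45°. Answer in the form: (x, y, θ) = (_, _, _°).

Enumerate (i+0.5, j+0.5, θ) over the 42 free cells and 16 admissible headings. For each, cast all 4 beams and compare to the given ranges.
  (4.5, 5.5, 60°): beam 1 = 2.8868 ≠ 4.6587 ✗
  (2.5, 2.5, 60°): beam 1 = 0.5774 ≠ 4.6587 ✗
  (7.5, 1.5, 120°): beam 1 = 4.0415 ≠ 4.6587 ✗
  (3.5, 4.5, 30°): beam 1 = 1.7321 ≠ 4.6587 ✗
  …
  (3.5, 7.5, 345°): r_1=4.6587, r_2=0.5176, r_3=1.9319, r_4=3.6235 — all match ✓
No second candidate reproduces the full scan.

(x, y, θ) = (3.5, 7.5, 345°)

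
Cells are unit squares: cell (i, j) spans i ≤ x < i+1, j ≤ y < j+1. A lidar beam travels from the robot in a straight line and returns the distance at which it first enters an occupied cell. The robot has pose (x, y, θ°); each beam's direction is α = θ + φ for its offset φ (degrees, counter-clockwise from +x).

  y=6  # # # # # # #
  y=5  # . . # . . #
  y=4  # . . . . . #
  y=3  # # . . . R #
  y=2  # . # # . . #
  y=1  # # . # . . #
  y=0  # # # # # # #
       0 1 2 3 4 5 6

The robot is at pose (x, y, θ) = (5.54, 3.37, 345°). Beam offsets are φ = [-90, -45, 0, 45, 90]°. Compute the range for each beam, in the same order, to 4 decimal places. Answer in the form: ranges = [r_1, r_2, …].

beam 1: φ=-90°, α=255°
  d=(-0.2588,-0.9659)  start (5,3)  tX=2.0864 tY=0.3831  stride 1/|dx|=3.8637 1/|dy|=1.0353
    cross y-line → (5,2), t=0.3831
    cross y-line → (5,1), t=1.4183
    cross x-line → (4,1), t=2.0864
    cross y-line → (4,0), t=2.4536 (wall)
  → r_1 = 2.4536
beam 2: φ=-45°, α=300°
  d=(0.5000,-0.8660)  start (5,3)  tX=0.9200 tY=0.4272  stride 1/|dx|=2.0000 1/|dy|=1.1547
    cross y-line → (5,2), t=0.4272
    cross x-line → (6,2), t=0.9200 (wall)
  → r_2 = 0.9200
beam 3: φ=0°, α=345°
  d=(0.9659,-0.2588)  start (5,3)  tX=0.4762 tY=1.4296  stride 1/|dx|=1.0353 1/|dy|=3.8637
    cross x-line → (6,3), t=0.4762 (wall)
  → r_3 = 0.4762
beam 4: φ=45°, α=30°
  d=(0.8660,0.5000)  start (5,3)  tX=0.5312 tY=1.2600  stride 1/|dx|=1.1547 1/|dy|=2.0000
    cross x-line → (6,3), t=0.5312 (wall)
  → r_4 = 0.5312
beam 5: φ=90°, α=75°
  d=(0.2588,0.9659)  start (5,3)  tX=1.7773 tY=0.6522  stride 1/|dx|=3.8637 1/|dy|=1.0353
    cross y-line → (5,4), t=0.6522
    cross y-line → (5,5), t=1.6875
    cross x-line → (6,5), t=1.7773 (wall)
  → r_5 = 1.7773

ranges = [2.4536, 0.9200, 0.4762, 0.5312, 1.7773]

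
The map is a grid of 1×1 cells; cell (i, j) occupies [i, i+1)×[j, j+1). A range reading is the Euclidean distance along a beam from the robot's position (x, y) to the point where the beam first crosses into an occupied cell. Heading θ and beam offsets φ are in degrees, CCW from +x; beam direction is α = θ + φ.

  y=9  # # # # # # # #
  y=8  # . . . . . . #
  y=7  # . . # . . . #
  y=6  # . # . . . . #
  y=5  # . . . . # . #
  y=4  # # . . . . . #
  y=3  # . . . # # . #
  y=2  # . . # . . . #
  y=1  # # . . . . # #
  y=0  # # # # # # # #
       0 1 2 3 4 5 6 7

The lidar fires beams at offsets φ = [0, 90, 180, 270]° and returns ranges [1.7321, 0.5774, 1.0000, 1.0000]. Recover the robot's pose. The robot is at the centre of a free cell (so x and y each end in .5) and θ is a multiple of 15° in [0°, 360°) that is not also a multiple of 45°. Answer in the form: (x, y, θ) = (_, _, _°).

(x, y, θ) = (1.5, 7.5, 60°)

Candidates: 39 free-cell centres × 16 headings = 624 poses. Raycast each; keep the one whose scan matches to 4 dp.
  (2.5, 2.5, 195°): beam 1 = 1.5529 ≠ 1.7321 ✗
  (4.5, 7.5, 240°): beam 1 = 6.3509 ≠ 1.7321 ✗
  (3.5, 5.5, 255°): beam 1 = 4.6587 ≠ 1.7321 ✗
  …
  (1.5, 7.5, 60°): r_1=1.7321, r_2=0.5774, r_3=1.0000, r_4=1.0000 — all match ✓
No second candidate reproduces the full scan.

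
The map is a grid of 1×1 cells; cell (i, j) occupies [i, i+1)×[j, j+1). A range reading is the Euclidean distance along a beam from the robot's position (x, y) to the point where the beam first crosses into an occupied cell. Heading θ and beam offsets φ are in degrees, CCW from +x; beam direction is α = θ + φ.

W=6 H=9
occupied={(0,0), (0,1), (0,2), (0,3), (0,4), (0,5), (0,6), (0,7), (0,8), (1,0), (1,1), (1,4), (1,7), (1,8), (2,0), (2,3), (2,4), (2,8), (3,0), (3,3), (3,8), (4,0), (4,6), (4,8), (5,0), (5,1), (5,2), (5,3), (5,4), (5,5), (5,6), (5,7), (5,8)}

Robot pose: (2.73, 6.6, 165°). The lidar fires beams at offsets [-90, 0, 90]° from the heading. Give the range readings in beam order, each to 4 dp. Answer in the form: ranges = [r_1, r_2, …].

ranges = [1.4494, 1.5455, 1.6564]

beam 1: φ=-90°, α=75°
  d=(0.2588,0.9659)  start (2,6)  tX=1.0432 tY=0.4141  stride 1/|dx|=3.8637 1/|dy|=1.0353
    cross y-line → (2,7), t=0.4141
    cross x-line → (3,7), t=1.0432
    cross y-line → (3,8), t=1.4494 (wall)
  → r_1 = 1.4494
beam 2: φ=0°, α=165°
  d=(-0.9659,0.2588)  start (2,6)  tX=0.7558 tY=1.5455  stride 1/|dx|=1.0353 1/|dy|=3.8637
    cross x-line → (1,6), t=0.7558
    cross y-line → (1,7), t=1.5455 (wall)
  → r_2 = 1.5455
beam 3: φ=90°, α=255°
  d=(-0.2588,-0.9659)  start (2,6)  tX=2.8205 tY=0.6212  stride 1/|dx|=3.8637 1/|dy|=1.0353
    cross y-line → (2,5), t=0.6212
    cross y-line → (2,4), t=1.6564 (wall)
  → r_3 = 1.6564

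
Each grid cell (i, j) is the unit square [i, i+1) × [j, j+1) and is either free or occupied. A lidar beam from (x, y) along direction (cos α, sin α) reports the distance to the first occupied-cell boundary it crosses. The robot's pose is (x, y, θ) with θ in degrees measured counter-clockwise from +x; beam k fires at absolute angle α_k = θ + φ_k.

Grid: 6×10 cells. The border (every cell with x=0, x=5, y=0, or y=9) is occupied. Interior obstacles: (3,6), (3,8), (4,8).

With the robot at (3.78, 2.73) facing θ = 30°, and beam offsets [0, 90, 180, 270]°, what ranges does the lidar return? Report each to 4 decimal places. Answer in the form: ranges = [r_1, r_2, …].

ranges = [1.4087, 5.5600, 3.2101, 1.9976]

beam 1: φ=0°, α=30°
  dir = (cos 30°, sin 30°) = (0.8660, 0.5000); from cell (3,2)
  next x-line at t=0.2540, next y-line at t=0.5400; Δt_x=1.1547, Δt_y=2.0000
    x: enter (4,2) at t=0.2540
    y: enter (4,3) at t=0.5400
    x: enter (5,3) at t=1.4087 ← occupied
  → r_1 = 1.4087
beam 2: φ=90°, α=120°
  dir = (cos 120°, sin 120°) = (-0.5000, 0.8660); from cell (3,2)
  next x-line at t=1.5600, next y-line at t=0.3118; Δt_x=2.0000, Δt_y=1.1547
    y: enter (3,3) at t=0.3118
    y: enter (3,4) at t=1.4665
    x: enter (2,4) at t=1.5600
    y: enter (2,5) at t=2.6212
    x: enter (1,5) at t=3.5600
    y: enter (1,6) at t=3.7759
    y: enter (1,7) at t=4.9306
    x: enter (0,7) at t=5.5600 ← occupied
  → r_2 = 5.5600
beam 3: φ=180°, α=210°
  dir = (cos 210°, sin 210°) = (-0.8660, -0.5000); from cell (3,2)
  next x-line at t=0.9007, next y-line at t=1.4600; Δt_x=1.1547, Δt_y=2.0000
    x: enter (2,2) at t=0.9007
    y: enter (2,1) at t=1.4600
    x: enter (1,1) at t=2.0554
    x: enter (0,1) at t=3.2101 ← occupied
  → r_3 = 3.2101
beam 4: φ=270°, α=300°
  dir = (cos 300°, sin 300°) = (0.5000, -0.8660); from cell (3,2)
  next x-line at t=0.4400, next y-line at t=0.8429; Δt_x=2.0000, Δt_y=1.1547
    x: enter (4,2) at t=0.4400
    y: enter (4,1) at t=0.8429
    y: enter (4,0) at t=1.9976 ← occupied
  → r_4 = 1.9976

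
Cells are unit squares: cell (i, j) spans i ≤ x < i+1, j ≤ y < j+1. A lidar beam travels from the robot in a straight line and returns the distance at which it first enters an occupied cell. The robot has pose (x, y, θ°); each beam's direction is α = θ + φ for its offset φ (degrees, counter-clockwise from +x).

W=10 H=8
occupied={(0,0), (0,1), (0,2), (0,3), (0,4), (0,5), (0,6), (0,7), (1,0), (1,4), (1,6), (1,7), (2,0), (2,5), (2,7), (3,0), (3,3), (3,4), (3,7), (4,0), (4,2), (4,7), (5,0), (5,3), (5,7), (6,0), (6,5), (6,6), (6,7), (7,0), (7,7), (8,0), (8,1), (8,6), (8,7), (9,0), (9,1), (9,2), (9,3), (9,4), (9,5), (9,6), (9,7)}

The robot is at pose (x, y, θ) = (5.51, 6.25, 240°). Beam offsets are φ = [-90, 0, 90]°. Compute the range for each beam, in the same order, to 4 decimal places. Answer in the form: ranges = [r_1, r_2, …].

beam 1: φ=-90°, α=150°
  d=(-0.8660,0.5000)  start (5,6)  tX=0.5889 tY=1.5000  stride 1/|dx|=1.1547 1/|dy|=2.0000
    cross x-line → (4,6), t=0.5889
    cross y-line → (4,7), t=1.5000 (wall)
  → r_1 = 1.5000
beam 2: φ=0°, α=240°
  d=(-0.5000,-0.8660)  start (5,6)  tX=1.0200 tY=0.2887  stride 1/|dx|=2.0000 1/|dy|=1.1547
    cross y-line → (5,5), t=0.2887
    cross x-line → (4,5), t=1.0200
    cross y-line → (4,4), t=1.4434
    cross y-line → (4,3), t=2.5981
    cross x-line → (3,3), t=3.0200 (wall)
  → r_2 = 3.0200
beam 3: φ=90°, α=330°
  d=(0.8660,-0.5000)  start (5,6)  tX=0.5658 tY=0.5000  stride 1/|dx|=1.1547 1/|dy|=2.0000
    cross y-line → (5,5), t=0.5000
    cross x-line → (6,5), t=0.5658 (wall)
  → r_3 = 0.5658

ranges = [1.5000, 3.0200, 0.5658]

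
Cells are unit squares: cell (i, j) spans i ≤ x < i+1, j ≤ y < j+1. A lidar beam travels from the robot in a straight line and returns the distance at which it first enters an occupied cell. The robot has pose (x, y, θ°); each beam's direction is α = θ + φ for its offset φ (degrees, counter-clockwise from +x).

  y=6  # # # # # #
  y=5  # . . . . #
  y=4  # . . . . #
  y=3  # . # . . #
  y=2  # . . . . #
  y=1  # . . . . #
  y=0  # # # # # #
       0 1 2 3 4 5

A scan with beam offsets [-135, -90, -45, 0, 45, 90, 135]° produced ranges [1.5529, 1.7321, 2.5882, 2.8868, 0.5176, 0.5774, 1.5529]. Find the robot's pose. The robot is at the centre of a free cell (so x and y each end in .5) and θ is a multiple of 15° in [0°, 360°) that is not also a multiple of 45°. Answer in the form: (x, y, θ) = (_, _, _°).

(x, y, θ) = (2.5, 2.5, 30°)

Enumerate (i+0.5, j+0.5, θ) over the 19 free cells and 16 admissible headings. For each, cast all 7 beams and compare to the given ranges.
  (1.5, 3.5, 210°): beam 1 = 2.5882 ≠ 1.5529 ✗
  (4.5, 2.5, 120°): beam 1 = 0.5176 ≠ 1.5529 ✗
  (4.5, 4.5, 30°): beam 1 = 3.6235 ≠ 1.5529 ✗
  …
  (2.5, 2.5, 30°): r_1=1.5529, r_2=1.7321, r_3=2.5882, r_4=2.8868, r_5=0.5176, r_6=0.5774, r_7=1.5529 — all match ✓
No second candidate reproduces the full scan.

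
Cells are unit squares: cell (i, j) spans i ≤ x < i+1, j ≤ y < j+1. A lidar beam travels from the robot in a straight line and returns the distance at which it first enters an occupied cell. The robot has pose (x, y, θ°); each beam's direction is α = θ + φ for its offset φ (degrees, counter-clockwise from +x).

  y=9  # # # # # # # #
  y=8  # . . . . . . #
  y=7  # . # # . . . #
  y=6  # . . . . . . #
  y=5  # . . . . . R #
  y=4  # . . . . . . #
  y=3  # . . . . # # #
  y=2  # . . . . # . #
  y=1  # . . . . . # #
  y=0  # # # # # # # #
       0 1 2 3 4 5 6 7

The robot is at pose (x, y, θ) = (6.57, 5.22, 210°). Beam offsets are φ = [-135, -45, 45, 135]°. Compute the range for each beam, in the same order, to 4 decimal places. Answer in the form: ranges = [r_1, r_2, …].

beam 1: φ=-135°, α=75°
  cosα=0.2588 sinα=0.9659 | (6,5) | tMaxX 1.6614 tMaxY 0.8075 | tΔX 3.8637 tΔY 1.0353
    t=0.8075 [y] (6,6)
    t=1.6614 [x] (7,6) — stop
  → r_1 = 1.6614
beam 2: φ=-45°, α=165°
  cosα=-0.9659 sinα=0.2588 | (6,5) | tMaxX 0.5901 tMaxY 3.0137 | tΔX 1.0353 tΔY 3.8637
    t=0.5901 [x] (5,5)
    t=1.6254 [x] (4,5)
    t=2.6607 [x] (3,5)
    t=3.0137 [y] (3,6)
    t=3.6959 [x] (2,6)
    t=4.7312 [x] (1,6)
    t=5.7665 [x] (0,6) — stop
  → r_2 = 5.7665
beam 3: φ=45°, α=255°
  cosα=-0.2588 sinα=-0.9659 | (6,5) | tMaxX 2.2023 tMaxY 0.2278 | tΔX 3.8637 tΔY 1.0353
    t=0.2278 [y] (6,4)
    t=1.2630 [y] (6,3) — stop
  → r_3 = 1.2630
beam 4: φ=135°, α=345°
  cosα=0.9659 sinα=-0.2588 | (6,5) | tMaxX 0.4452 tMaxY 0.8500 | tΔX 1.0353 tΔY 3.8637
    t=0.4452 [x] (7,5) — stop
  → r_4 = 0.4452

ranges = [1.6614, 5.7665, 1.2630, 0.4452]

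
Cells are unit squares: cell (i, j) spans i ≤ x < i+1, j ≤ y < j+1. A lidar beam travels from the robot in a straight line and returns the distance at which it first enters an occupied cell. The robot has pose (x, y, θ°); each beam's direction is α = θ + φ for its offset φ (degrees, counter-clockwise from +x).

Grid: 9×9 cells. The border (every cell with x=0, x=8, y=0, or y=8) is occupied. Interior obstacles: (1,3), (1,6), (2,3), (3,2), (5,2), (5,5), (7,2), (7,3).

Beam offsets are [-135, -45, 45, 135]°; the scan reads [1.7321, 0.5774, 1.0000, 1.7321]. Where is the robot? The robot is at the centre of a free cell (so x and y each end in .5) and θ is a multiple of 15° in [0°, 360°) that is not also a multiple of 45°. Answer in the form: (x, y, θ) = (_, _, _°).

The pose lattice has 41·16 = 656 candidates. Test each by forward raycasting.
  (4.5, 6.5, 285°): beam 1 = 3.0000 ≠ 1.7321 ✗
  (2.5, 5.5, 345°): beam 2 = 2.8868 ≠ 0.5774 ✗
  (4.5, 1.5, 210°): beam 1 = 3.6235 ≠ 1.7321 ✗
  (2.5, 4.5, 150°): beam 1 = 2.5882 ≠ 1.7321 ✗
  …
  (6.5, 7.5, 105°): r_1=1.7321, r_2=0.5774, r_3=1.0000, r_4=1.7321 — all match ✓
Only this pose fits every beam.

(x, y, θ) = (6.5, 7.5, 105°)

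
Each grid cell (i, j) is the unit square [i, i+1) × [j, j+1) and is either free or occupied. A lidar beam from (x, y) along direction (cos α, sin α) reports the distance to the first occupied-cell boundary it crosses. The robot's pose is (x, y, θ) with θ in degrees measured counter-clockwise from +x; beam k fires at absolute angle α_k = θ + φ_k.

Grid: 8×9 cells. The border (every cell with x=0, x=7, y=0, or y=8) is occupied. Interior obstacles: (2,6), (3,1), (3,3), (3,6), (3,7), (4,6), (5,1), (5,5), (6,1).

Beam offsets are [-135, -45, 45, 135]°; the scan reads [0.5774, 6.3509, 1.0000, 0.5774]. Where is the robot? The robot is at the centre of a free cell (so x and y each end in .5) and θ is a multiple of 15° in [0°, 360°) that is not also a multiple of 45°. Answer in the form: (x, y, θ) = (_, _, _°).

(x, y, θ) = (1.5, 1.5, 75°)

Candidates: 33 free-cell centres × 16 headings = 528 poses. Raycast each; keep the one whose scan matches to 4 dp.
  (1.5, 2.5, 255°): beam 1 = 1.0000 ≠ 0.5774 ✗
  (6.5, 5.5, 15°): beam 1 = 5.0000 ≠ 0.5774 ✗
  (4.5, 4.5, 195°): beam 1 = 1.0000 ≠ 0.5774 ✗
  (1.5, 1.5, 195°): beam 1 = 5.1962 ≠ 0.5774 ✗
  …
  (1.5, 1.5, 75°): r_1=0.5774, r_2=6.3509, r_3=1.0000, r_4=0.5774 — all match ✓
Only this pose fits every beam.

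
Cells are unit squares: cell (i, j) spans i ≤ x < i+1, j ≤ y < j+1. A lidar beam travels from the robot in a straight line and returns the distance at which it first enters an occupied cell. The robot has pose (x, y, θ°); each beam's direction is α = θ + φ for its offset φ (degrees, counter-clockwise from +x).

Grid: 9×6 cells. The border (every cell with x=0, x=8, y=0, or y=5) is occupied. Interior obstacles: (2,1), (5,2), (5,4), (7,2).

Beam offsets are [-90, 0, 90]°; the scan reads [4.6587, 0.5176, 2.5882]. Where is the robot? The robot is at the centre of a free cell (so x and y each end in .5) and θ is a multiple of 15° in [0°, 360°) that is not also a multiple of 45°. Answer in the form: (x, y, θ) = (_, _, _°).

(x, y, θ) = (5.5, 3.5, 285°)

The pose lattice has 24·16 = 384 candidates. Test each by forward raycasting.
  (7.5, 3.5, 120°): beam 1 = 0.5774 ≠ 4.6587 ✗
  (6.5, 1.5, 150°): beam 1 = 1.0000 ≠ 4.6587 ✗
  (3.5, 3.5, 240°): beam 1 = 2.8868 ≠ 4.6587 ✗
  …
  (5.5, 3.5, 285°): r_1=4.6587, r_2=0.5176, r_3=2.5882 — all match ✓
Only this pose fits every beam.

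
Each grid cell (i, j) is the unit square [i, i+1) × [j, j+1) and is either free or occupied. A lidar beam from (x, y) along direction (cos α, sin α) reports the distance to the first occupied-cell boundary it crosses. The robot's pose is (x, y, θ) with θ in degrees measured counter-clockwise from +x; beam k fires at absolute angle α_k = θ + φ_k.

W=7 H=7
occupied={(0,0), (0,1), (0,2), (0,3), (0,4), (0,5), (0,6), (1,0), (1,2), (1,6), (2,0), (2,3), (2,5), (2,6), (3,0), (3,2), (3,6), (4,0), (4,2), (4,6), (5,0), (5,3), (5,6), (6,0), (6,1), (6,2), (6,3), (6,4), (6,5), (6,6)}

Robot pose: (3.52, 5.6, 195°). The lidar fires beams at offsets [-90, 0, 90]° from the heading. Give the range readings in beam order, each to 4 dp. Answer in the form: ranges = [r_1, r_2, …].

beam 1: φ=-90°, α=105°
  d=(-0.2588,0.9659)  start (3,5)  tX=2.0091 tY=0.4141  stride 1/|dx|=3.8637 1/|dy|=1.0353
    cross y-line → (3,6), t=0.4141 (wall)
  → r_1 = 0.4141
beam 2: φ=0°, α=195°
  d=(-0.9659,-0.2588)  start (3,5)  tX=0.5383 tY=2.3182  stride 1/|dx|=1.0353 1/|dy|=3.8637
    cross x-line → (2,5), t=0.5383 (wall)
  → r_2 = 0.5383
beam 3: φ=90°, α=285°
  d=(0.2588,-0.9659)  start (3,5)  tX=1.8546 tY=0.6212  stride 1/|dx|=3.8637 1/|dy|=1.0353
    cross y-line → (3,4), t=0.6212
    cross y-line → (3,3), t=1.6564
    cross x-line → (4,3), t=1.8546
    cross y-line → (4,2), t=2.6917 (wall)
  → r_3 = 2.6917

ranges = [0.4141, 0.5383, 2.6917]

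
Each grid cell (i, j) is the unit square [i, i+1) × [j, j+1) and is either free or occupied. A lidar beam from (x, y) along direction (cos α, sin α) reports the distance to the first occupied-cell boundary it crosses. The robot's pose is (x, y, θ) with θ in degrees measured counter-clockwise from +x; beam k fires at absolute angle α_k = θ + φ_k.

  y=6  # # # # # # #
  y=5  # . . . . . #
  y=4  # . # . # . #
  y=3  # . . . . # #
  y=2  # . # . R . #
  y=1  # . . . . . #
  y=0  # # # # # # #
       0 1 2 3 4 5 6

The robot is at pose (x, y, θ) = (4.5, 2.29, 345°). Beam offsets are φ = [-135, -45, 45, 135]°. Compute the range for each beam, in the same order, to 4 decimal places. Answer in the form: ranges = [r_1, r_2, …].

beam 1: φ=-135°, α=210°
  dir = (cos 210°, sin 210°) = (-0.8660, -0.5000); from cell (4,2)
  next x-line at t=0.5774, next y-line at t=0.5800; Δt_x=1.1547, Δt_y=2.0000
    x: enter (3,2) at t=0.5774
    y: enter (3,1) at t=0.5800
    x: enter (2,1) at t=1.7321
    y: enter (2,0) at t=2.5800 ← occupied
  → r_1 = 2.5800
beam 2: φ=-45°, α=300°
  dir = (cos 300°, sin 300°) = (0.5000, -0.8660); from cell (4,2)
  next x-line at t=1.0000, next y-line at t=0.3349; Δt_x=2.0000, Δt_y=1.1547
    y: enter (4,1) at t=0.3349
    x: enter (5,1) at t=1.0000
    y: enter (5,0) at t=1.4896 ← occupied
  → r_2 = 1.4896
beam 3: φ=45°, α=30°
  dir = (cos 30°, sin 30°) = (0.8660, 0.5000); from cell (4,2)
  next x-line at t=0.5774, next y-line at t=1.4200; Δt_x=1.1547, Δt_y=2.0000
    x: enter (5,2) at t=0.5774
    y: enter (5,3) at t=1.4200 ← occupied
  → r_3 = 1.4200
beam 4: φ=135°, α=120°
  dir = (cos 120°, sin 120°) = (-0.5000, 0.8660); from cell (4,2)
  next x-line at t=1.0000, next y-line at t=0.8198; Δt_x=2.0000, Δt_y=1.1547
    y: enter (4,3) at t=0.8198
    x: enter (3,3) at t=1.0000
    y: enter (3,4) at t=1.9745
    x: enter (2,4) at t=3.0000 ← occupied
  → r_4 = 3.0000

ranges = [2.5800, 1.4896, 1.4200, 3.0000]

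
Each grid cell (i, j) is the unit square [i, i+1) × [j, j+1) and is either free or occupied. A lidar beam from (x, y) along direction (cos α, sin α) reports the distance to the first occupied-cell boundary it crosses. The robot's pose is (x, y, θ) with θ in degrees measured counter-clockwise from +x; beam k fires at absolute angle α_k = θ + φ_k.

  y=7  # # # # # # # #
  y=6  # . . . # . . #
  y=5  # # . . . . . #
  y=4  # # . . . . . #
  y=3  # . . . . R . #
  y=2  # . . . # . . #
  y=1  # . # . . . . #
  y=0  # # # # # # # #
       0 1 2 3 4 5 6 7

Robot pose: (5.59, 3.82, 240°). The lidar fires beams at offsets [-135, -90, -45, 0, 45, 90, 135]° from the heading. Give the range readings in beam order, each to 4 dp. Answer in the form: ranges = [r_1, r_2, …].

beam 1: φ=-135°, α=105°
  direction (-0.2588, 0.9659); cell (5,3); t to first gridline: x 2.2796, y 0.1863 (then +3.8637 / +1.0353)
    (5,4) via y @ 0.1863
    (5,5) via y @ 1.2216
    (5,6) via y @ 2.2569
    (4,6) via x @ 2.2796  # hit
  → r_1 = 2.2796
beam 2: φ=-90°, α=150°
  direction (-0.8660, 0.5000); cell (5,3); t to first gridline: x 0.6813, y 0.3600 (then +1.1547 / +2.0000)
    (5,4) via y @ 0.3600
    (4,4) via x @ 0.6813
    (3,4) via x @ 1.8360
    (3,5) via y @ 2.3600
    (2,5) via x @ 2.9907
    (1,5) via x @ 4.1454  # hit
  → r_2 = 4.1454
beam 3: φ=-45°, α=195°
  direction (-0.9659, -0.2588); cell (5,3); t to first gridline: x 0.6108, y 3.1682 (then +1.0353 / +3.8637)
    (4,3) via x @ 0.6108
    (3,3) via x @ 1.6461
    (2,3) via x @ 2.6814
    (2,2) via y @ 3.1682
    (1,2) via x @ 3.7166
    (0,2) via x @ 4.7519  # hit
  → r_3 = 4.7519
beam 4: φ=0°, α=240°
  direction (-0.5000, -0.8660); cell (5,3); t to first gridline: x 1.1800, y 0.9469 (then +2.0000 / +1.1547)
    (5,2) via y @ 0.9469
    (4,2) via x @ 1.1800  # hit
  → r_4 = 1.1800
beam 5: φ=45°, α=285°
  direction (0.2588, -0.9659); cell (5,3); t to first gridline: x 1.5841, y 0.8489 (then +3.8637 / +1.0353)
    (5,2) via y @ 0.8489
    (6,2) via x @ 1.5841
    (6,1) via y @ 1.8842
    (6,0) via y @ 2.9195  # hit
  → r_5 = 2.9195
beam 6: φ=90°, α=330°
  direction (0.8660, -0.5000); cell (5,3); t to first gridline: x 0.4734, y 1.6400 (then +1.1547 / +2.0000)
    (6,3) via x @ 0.4734
    (7,3) via x @ 1.6281  # hit
  → r_6 = 1.6281
beam 7: φ=135°, α=15°
  direction (0.9659, 0.2588); cell (5,3); t to first gridline: x 0.4245, y 0.6955 (then +1.0353 / +3.8637)
    (6,3) via x @ 0.4245
    (6,4) via y @ 0.6955
    (7,4) via x @ 1.4597  # hit
  → r_7 = 1.4597

ranges = [2.2796, 4.1454, 4.7519, 1.1800, 2.9195, 1.6281, 1.4597]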